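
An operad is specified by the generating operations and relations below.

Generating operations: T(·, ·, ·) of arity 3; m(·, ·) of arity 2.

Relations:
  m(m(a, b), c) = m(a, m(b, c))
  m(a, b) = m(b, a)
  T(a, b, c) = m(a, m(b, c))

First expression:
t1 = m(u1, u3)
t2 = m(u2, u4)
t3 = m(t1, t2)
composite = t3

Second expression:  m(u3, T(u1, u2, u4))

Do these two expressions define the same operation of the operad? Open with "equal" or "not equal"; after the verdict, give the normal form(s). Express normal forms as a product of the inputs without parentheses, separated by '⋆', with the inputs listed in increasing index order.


equal; both compose to u1 ⋆ u2 ⋆ u3 ⋆ u4

Normal form of the first expression: u1 ⋆ u2 ⋆ u3 ⋆ u4
Normal form of the second expression: u1 ⋆ u2 ⋆ u3 ⋆ u4
The normal forms match — equal.


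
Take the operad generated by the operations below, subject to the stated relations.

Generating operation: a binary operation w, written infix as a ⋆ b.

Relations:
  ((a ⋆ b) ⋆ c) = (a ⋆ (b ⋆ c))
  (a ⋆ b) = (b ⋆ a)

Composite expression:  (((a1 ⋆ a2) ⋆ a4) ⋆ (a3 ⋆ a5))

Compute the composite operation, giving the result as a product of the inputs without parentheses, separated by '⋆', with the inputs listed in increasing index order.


a1 ⋆ a2 ⋆ a3 ⋆ a4 ⋆ a5

Any arrangement under w is one operation, so sort the a-inputs.
(a1 ⋆ a2) flattens to a1 ⋆ a2
((a1 ⋆ a2) ⋆ a4) flattens to a1 ⋆ a2 ⋆ a4
(a3 ⋆ a5) flattens to a3 ⋆ a5
(((a1 ⋆ a2) ⋆ a4) ⋆ (a3 ⋆ a5)) flattens to a1 ⋆ a2 ⋆ a4 ⋆ a3 ⋆ a5
reordering the factors by index: a1 ⋆ a2 ⋆ a3 ⋆ a4 ⋆ a5


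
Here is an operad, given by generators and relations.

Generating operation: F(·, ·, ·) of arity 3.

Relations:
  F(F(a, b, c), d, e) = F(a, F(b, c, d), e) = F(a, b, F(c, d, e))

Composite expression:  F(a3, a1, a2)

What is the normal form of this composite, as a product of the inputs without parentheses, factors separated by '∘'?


a3 ∘ a1 ∘ a2

Associativity of F dissolves the nesting; only the a-input order survives.
F(a3, a1, a2) unparenthesizes to a3 ∘ a1 ∘ a2


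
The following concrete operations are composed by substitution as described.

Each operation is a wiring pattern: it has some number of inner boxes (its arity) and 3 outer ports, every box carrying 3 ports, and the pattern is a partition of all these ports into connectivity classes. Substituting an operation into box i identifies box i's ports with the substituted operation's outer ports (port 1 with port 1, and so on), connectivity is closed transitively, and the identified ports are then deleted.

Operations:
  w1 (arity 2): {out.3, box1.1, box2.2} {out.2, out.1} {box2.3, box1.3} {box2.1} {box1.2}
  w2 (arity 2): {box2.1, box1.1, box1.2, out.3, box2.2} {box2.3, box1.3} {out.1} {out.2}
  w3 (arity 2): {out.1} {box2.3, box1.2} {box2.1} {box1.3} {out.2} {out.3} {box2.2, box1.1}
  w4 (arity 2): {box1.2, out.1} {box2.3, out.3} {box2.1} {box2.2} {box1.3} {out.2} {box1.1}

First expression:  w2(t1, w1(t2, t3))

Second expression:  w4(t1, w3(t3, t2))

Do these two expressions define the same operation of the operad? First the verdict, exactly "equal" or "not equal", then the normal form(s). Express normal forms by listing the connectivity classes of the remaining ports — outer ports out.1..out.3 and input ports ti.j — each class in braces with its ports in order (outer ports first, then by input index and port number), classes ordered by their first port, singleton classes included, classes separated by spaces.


Reducing the first expression gives {out.1} {out.2} {out.3, t1.1, t1.2} {t1.3, t2.1, t3.2} {t2.2} {t2.3, t3.3} {t3.1}
Reducing the second expression gives {out.1, t1.2} {out.2} {out.3} {t1.1} {t1.3} {t2.1} {t2.2, t3.1} {t2.3, t3.2} {t3.3}
The forms do not match — not equal.

not equal — first {out.1} {out.2} {out.3, t1.1, t1.2} {t1.3, t2.1, t3.2} {t2.2} {t2.3, t3.3} {t3.1}, second {out.1, t1.2} {out.2} {out.3} {t1.1} {t1.3} {t2.1} {t2.2, t3.1} {t2.3, t3.2} {t3.3}


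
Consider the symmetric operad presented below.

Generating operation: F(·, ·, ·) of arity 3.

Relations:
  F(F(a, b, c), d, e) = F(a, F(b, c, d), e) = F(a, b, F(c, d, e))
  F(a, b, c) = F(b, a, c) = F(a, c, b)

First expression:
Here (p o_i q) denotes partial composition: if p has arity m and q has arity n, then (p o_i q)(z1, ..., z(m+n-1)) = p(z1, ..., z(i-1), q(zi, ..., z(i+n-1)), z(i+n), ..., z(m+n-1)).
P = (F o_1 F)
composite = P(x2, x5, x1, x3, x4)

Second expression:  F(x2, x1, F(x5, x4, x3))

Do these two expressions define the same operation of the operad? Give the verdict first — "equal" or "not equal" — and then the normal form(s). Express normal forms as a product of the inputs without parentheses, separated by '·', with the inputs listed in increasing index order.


equal; both compose to x1 · x2 · x3 · x4 · x5


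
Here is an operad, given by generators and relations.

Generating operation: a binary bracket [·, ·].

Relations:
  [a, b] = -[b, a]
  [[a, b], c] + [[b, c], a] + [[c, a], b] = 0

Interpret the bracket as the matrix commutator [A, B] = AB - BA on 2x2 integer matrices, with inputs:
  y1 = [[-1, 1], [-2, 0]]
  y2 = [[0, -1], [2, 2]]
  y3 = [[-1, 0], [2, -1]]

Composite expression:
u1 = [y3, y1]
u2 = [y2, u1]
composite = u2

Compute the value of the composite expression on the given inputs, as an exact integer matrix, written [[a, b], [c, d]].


[y3, y1] = [[-2, 0], [-2, 2]]
[y2, [y3, y1]] = [[2, -4], [-12, -2]]

[[2, -4], [-12, -2]]


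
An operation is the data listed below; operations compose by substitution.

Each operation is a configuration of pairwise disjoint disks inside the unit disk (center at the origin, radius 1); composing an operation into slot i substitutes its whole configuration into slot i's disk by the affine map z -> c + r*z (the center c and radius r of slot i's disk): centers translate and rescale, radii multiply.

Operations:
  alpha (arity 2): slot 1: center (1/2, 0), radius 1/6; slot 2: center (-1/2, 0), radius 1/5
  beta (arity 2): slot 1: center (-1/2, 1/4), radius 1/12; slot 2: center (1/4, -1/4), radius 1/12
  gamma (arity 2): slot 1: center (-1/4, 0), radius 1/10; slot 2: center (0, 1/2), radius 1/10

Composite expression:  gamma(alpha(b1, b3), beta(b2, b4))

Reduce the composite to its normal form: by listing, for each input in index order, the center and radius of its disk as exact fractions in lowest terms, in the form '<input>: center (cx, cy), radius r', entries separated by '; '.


b1: center (-1/5, 0), radius 1/60; b2: center (-1/20, 21/40), radius 1/120; b3: center (-3/10, 0), radius 1/50; b4: center (1/40, 19/40), radius 1/120

Affine substitution under gamma: radii multiply and b-centers shift.
tracing b1 down its 2-map path: center (-1/5, 0), radius 1/60
tracing b3 down its 2-map path: center (-3/10, 0), radius 1/50
tracing b2 down its 2-map path: center (-1/20, 21/40), radius 1/120
tracing b4 down its 2-map path: center (1/40, 19/40), radius 1/120


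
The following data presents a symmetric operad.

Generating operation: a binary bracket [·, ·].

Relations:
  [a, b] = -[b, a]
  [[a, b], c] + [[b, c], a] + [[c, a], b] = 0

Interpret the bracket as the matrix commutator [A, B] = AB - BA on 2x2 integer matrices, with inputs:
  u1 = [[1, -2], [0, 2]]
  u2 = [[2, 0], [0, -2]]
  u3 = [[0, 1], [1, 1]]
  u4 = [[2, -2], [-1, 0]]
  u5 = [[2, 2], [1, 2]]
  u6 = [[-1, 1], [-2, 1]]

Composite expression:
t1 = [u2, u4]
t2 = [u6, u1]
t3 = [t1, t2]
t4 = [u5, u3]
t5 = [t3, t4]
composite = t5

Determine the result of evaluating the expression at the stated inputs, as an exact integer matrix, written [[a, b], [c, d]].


[u2, u4] = [[0, -8], [4, 0]]
[u6, u1] = [[-4, 5], [2, 4]]
[[u2, u4], [u6, u1]] = [[-36, -64], [-32, 36]]
[u5, u3] = [[1, 2], [-1, -1]]
[[[u2, u4], [u6, u1]], [u5, u3]] = [[128, -16], [-136, -128]]

[[128, -16], [-136, -128]]


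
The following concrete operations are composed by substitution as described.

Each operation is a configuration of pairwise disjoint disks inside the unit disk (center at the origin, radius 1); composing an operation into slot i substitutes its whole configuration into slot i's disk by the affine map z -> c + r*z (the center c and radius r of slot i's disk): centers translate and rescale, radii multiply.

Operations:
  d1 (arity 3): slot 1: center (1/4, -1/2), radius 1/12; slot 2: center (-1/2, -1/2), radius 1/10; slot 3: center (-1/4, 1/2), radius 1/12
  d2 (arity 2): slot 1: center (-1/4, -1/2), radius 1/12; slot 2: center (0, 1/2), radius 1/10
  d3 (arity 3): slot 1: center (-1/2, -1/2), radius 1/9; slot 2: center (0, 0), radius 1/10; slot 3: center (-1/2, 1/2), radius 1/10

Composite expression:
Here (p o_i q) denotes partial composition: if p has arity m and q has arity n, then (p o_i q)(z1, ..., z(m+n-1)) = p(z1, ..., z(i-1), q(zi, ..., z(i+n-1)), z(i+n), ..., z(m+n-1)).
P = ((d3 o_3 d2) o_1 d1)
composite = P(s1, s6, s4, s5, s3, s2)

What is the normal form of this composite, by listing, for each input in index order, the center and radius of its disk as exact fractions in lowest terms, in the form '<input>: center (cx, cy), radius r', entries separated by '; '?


s1: center (-17/36, -5/9), radius 1/108; s2: center (-1/2, 11/20), radius 1/100; s3: center (-21/40, 9/20), radius 1/120; s4: center (-19/36, -4/9), radius 1/108; s5: center (0, 0), radius 1/10; s6: center (-5/9, -5/9), radius 1/90


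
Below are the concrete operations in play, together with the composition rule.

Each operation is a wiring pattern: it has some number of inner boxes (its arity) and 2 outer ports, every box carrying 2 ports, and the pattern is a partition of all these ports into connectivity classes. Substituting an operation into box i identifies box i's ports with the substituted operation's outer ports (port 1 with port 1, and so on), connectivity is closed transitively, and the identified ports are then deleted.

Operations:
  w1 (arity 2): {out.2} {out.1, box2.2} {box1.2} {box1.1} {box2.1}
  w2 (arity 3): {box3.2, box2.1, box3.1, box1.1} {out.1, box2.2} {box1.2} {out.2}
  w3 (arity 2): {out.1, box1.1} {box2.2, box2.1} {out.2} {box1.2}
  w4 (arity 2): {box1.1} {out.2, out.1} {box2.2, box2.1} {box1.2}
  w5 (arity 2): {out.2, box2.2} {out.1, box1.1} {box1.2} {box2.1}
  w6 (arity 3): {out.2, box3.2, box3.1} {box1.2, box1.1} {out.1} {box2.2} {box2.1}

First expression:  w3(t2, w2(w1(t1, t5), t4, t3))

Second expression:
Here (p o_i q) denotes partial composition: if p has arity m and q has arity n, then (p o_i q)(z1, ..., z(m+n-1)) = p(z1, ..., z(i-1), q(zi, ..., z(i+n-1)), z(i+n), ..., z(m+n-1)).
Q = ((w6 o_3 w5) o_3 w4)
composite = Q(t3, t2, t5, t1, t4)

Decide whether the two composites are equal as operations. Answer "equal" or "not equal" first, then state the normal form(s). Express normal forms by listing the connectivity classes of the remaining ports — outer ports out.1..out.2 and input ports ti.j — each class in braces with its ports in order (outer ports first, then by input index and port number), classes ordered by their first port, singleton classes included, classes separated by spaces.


not equal; the first gives {out.1, t2.1} {out.2} {t1.1} {t1.2} {t2.2} {t3.1, t3.2, t4.1, t5.2} {t4.2} {t5.1} and the second {out.1} {out.2, t4.2} {t1.1, t1.2} {t2.1} {t2.2} {t3.1, t3.2} {t4.1} {t5.1} {t5.2}

In normal form, the first expression is {out.1, t2.1} {out.2} {t1.1} {t1.2} {t2.2} {t3.1, t3.2, t4.1, t5.2} {t4.2} {t5.1}
In normal form, the second expression is {out.1} {out.2, t4.2} {t1.1, t1.2} {t2.1} {t2.2} {t3.1, t3.2} {t4.1} {t5.1} {t5.2}
The normal forms differ: not equal.


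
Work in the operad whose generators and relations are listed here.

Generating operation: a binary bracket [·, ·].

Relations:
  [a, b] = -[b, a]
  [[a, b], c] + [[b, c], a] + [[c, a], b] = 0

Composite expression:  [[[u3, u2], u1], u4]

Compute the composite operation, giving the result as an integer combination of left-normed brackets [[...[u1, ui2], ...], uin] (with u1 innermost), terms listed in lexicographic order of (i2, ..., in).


[[[u1, u2], u3], u4] - [[[u1, u3], u2], u4]

Expand each bracket as ab - ba; the u1-initial words give the coefficients.
Composite bracket: [[[u3, u2], u1], u4]
Under [a, b] = ab - ba we get 8 signed associative words (2^3 = 8).
Keep just the words that open with u1:
  from u1u2u3u4, sign +1: term +[[[u1, u2], u3], u4]
  from u1u3u2u4, sign -1: term -[[[u1, u3], u2], u4]


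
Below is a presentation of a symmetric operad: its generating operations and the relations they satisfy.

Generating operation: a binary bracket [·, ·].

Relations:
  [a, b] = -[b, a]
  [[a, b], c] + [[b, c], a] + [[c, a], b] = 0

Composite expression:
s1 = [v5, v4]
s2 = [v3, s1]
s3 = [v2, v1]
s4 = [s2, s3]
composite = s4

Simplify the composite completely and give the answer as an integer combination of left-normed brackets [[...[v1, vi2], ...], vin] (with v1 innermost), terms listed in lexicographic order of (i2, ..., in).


Left-normed coefficients sit on the v1-initial expansion words.
Composite bracket: [[v3, [v5, v4]], [v2, v1]]
The bracket unfolds into 16 signed words via [a, b] = ab - ba (2^4 = 16).
The v1-initial words carry the normal form:
  word v1v2v3v4v5 has sign -1, contributing -[[[[v1, v2], v3], v4], v5]
  word v1v2v3v5v4 has sign +1, contributing +[[[[v1, v2], v3], v5], v4]
  word v1v2v4v5v3 has sign +1, contributing +[[[[v1, v2], v4], v5], v3]
  word v1v2v5v4v3 has sign -1, contributing -[[[[v1, v2], v5], v4], v3]

-[[[[v1, v2], v3], v4], v5] + [[[[v1, v2], v3], v5], v4] + [[[[v1, v2], v4], v5], v3] - [[[[v1, v2], v5], v4], v3]


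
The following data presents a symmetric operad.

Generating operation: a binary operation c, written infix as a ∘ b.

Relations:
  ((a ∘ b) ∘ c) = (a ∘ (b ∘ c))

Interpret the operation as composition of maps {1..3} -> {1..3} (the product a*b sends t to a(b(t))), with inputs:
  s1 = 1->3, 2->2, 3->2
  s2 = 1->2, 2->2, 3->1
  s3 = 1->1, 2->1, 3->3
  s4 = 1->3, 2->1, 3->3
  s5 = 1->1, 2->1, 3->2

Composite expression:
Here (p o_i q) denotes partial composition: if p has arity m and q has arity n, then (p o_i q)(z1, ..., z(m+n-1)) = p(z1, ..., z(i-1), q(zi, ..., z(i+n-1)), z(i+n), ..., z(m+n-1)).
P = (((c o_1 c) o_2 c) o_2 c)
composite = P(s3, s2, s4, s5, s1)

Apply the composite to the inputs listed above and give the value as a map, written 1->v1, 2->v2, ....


1->1, 2->1, 3->1

(s2 ∘ s4) = 1->1, 2->2, 3->1
((s2 ∘ s4) ∘ s5) = 1->1, 2->1, 3->2
(s3 ∘ ((s2 ∘ s4) ∘ s5)) = 1->1, 2->1, 3->1
((s3 ∘ ((s2 ∘ s4) ∘ s5)) ∘ s1) = 1->1, 2->1, 3->1


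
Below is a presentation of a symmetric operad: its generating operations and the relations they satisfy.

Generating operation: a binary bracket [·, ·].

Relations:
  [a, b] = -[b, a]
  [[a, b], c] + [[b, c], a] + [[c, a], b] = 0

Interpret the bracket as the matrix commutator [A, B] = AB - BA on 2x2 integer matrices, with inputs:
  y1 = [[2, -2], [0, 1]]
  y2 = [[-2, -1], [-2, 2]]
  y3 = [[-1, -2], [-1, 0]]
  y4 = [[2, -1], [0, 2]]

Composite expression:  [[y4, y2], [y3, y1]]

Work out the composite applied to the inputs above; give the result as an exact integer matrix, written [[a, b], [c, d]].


[y4, y2] = [[2, -4], [0, -2]]
[y3, y1] = [[-2, 4], [-1, 2]]
[[y4, y2], [y3, y1]] = [[4, 0], [4, -4]]

[[4, 0], [4, -4]]


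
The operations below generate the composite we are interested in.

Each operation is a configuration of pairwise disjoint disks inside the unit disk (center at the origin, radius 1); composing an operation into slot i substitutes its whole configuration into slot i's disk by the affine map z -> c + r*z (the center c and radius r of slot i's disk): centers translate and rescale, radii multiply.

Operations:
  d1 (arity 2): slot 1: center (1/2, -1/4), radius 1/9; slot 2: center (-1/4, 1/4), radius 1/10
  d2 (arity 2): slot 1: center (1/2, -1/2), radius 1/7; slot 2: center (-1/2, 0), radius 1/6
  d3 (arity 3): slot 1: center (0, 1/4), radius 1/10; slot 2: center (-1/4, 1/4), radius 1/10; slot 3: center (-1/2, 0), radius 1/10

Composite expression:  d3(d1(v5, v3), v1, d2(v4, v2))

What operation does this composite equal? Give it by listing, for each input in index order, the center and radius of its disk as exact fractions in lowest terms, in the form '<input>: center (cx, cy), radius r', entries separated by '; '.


v1: center (-1/4, 1/4), radius 1/10; v2: center (-11/20, 0), radius 1/60; v3: center (-1/40, 11/40), radius 1/100; v4: center (-9/20, -1/20), radius 1/70; v5: center (1/20, 9/40), radius 1/90

Nesting under d3 composes maps z -> c + r*z down each v-path.
input v5: composing its 2 substitution steps yields center (1/20, 9/40), radius 1/90
input v3: composing its 2 substitution steps yields center (-1/40, 11/40), radius 1/100
input v1: composing its 1 substitution step yields center (-1/4, 1/4), radius 1/10
input v4: composing its 2 substitution steps yields center (-9/20, -1/20), radius 1/70
input v2: composing its 2 substitution steps yields center (-11/20, 0), radius 1/60


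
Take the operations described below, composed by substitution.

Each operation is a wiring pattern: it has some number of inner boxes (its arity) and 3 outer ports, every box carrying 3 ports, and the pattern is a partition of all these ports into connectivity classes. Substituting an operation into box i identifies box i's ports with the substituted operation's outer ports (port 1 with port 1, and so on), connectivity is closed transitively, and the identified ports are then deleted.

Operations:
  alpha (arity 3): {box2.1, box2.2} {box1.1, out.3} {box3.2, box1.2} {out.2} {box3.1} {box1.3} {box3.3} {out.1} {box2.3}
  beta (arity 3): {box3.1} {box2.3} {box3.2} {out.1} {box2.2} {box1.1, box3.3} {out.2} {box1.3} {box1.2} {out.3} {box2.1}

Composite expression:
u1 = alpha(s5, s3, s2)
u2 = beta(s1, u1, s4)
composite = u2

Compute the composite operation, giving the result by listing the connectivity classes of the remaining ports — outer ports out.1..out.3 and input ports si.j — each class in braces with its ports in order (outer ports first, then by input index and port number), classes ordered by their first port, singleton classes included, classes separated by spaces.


{out.1} {out.2} {out.3} {s1.1, s4.3} {s1.2} {s1.3} {s2.1} {s2.2, s5.2} {s2.3} {s3.1, s3.2} {s3.3} {s4.1} {s4.2} {s5.1} {s5.3}

Two ports join when wires chain via beta-identified ports.
stage alpha: inputs (s5, s3, s2), connectivity {out.1} {out.2} {out.3, s5.1} {s2.1} {s2.2, s5.2} {s2.3} {s3.1, s3.2} {s3.3} {s5.3}, out.j its boundary
stage beta: inputs (s1, s5, s3, s2, s4), connectivity {out.1} {out.2} {out.3} {s1.1, s4.3} {s1.2} {s1.3} {s2.1} {s2.2, s5.2} {s2.3} {s3.1, s3.2} {s3.3} {s4.1} {s4.2} {s5.1} {s5.3}, out.j its boundary


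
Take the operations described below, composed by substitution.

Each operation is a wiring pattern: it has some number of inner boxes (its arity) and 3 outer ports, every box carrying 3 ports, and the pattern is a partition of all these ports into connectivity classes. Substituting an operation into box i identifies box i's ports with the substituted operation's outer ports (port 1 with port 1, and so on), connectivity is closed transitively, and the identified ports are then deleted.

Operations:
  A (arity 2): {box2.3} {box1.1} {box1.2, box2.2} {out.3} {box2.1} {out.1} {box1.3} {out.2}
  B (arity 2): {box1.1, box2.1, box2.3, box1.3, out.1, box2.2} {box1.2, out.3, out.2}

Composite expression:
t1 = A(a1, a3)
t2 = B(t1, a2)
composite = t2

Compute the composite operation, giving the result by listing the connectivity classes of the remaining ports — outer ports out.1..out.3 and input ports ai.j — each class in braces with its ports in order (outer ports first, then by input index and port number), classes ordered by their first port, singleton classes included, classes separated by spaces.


{out.1, a2.1, a2.2, a2.3} {out.2, out.3} {a1.1} {a1.2, a3.2} {a1.3} {a3.1} {a3.3}

Connectivity passes through glued B-boundaries; trace each wire chain.
after A, the pattern on (a1, a3) reads {out.1} {out.2} {out.3} {a1.1} {a1.2, a3.2} {a1.3} {a3.1} {a3.3} (out.j = its outer ports)
after B, the pattern on (a1, a3, a2) reads {out.1, a2.1, a2.2, a2.3} {out.2, out.3} {a1.1} {a1.2, a3.2} {a1.3} {a3.1} {a3.3} (out.j = its outer ports)


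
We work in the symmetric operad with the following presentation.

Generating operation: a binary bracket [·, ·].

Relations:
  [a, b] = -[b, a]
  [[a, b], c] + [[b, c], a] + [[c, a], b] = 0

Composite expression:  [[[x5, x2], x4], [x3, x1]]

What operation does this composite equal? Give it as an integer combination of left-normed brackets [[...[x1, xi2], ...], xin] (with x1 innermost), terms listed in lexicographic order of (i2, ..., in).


Left-normed coefficients sit on the x1-initial expansion words.
Composite bracket: [[[x5, x2], x4], [x3, x1]]
Expanding via [a, b] = ab - ba: 16 signed words (2^4 = 16).
Only words starting with x1 matter:
  x1x3x2x5x4 appears with sign -1, giving the term -[[[[x1, x3], x2], x5], x4]
  x1x3x4x2x5 appears with sign +1, giving the term +[[[[x1, x3], x4], x2], x5]
  x1x3x4x5x2 appears with sign -1, giving the term -[[[[x1, x3], x4], x5], x2]
  x1x3x5x2x4 appears with sign +1, giving the term +[[[[x1, x3], x5], x2], x4]

-[[[[x1, x3], x2], x5], x4] + [[[[x1, x3], x4], x2], x5] - [[[[x1, x3], x4], x5], x2] + [[[[x1, x3], x5], x2], x4]


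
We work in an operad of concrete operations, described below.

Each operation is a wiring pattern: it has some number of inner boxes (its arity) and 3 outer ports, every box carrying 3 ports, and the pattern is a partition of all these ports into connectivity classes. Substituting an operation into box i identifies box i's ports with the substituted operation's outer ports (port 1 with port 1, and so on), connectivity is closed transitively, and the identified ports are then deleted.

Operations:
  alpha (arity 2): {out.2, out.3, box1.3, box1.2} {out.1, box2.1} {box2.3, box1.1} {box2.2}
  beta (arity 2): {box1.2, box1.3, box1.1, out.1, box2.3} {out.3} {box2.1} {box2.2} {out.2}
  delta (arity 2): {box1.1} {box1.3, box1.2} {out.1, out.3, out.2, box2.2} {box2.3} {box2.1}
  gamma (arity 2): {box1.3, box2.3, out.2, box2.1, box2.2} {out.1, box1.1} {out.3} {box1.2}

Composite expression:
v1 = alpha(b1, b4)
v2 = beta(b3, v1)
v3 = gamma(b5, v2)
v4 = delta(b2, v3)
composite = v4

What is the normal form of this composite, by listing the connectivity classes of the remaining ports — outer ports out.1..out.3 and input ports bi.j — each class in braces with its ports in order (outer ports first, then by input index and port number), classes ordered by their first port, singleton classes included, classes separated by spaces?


{out.1, out.2, out.3, b1.2, b1.3, b3.1, b3.2, b3.3, b5.3} {b1.1, b4.3} {b2.1} {b2.2, b2.3} {b4.1} {b4.2} {b5.1} {b5.2}

Connectivity passes through glued delta-boundaries; trace each wire chain.
the subtree at alpha composes to {out.1, b4.1} {out.2, out.3, b1.2, b1.3} {b1.1, b4.3} {b4.2} on (b1, b4); out.j = own outer ports
the subtree at beta composes to {out.1, b1.2, b1.3, b3.1, b3.2, b3.3} {out.2} {out.3} {b1.1, b4.3} {b4.1} {b4.2} on (b3, b1, b4); out.j = own outer ports
the subtree at gamma composes to {out.1, b5.1} {out.2, b1.2, b1.3, b3.1, b3.2, b3.3, b5.3} {out.3} {b1.1, b4.3} {b4.1} {b4.2} {b5.2} on (b5, b3, b1, b4); out.j = own outer ports
the subtree at delta composes to {out.1, out.2, out.3, b1.2, b1.3, b3.1, b3.2, b3.3, b5.3} {b1.1, b4.3} {b2.1} {b2.2, b2.3} {b4.1} {b4.2} {b5.1} {b5.2} on (b2, b5, b3, b1, b4); out.j = own outer ports


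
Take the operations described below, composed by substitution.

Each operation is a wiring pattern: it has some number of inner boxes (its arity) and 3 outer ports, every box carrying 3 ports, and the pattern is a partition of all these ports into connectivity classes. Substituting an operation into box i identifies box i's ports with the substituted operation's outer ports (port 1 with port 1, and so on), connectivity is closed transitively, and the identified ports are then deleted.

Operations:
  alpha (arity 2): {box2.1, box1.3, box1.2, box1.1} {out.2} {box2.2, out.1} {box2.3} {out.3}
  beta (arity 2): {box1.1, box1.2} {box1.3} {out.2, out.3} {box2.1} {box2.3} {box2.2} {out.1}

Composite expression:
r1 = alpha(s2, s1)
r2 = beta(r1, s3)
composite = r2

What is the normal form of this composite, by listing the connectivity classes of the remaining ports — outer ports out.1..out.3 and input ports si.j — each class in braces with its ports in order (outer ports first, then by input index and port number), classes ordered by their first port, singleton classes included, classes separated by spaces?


{out.1} {out.2, out.3} {s1.1, s2.1, s2.2, s2.3} {s1.2} {s1.3} {s3.1} {s3.2} {s3.3}

After gluing at beta, chains via deleted ports link the s-ports.
stage alpha: inputs (s2, s1), connectivity {out.1, s1.2} {out.2} {out.3} {s1.1, s2.1, s2.2, s2.3} {s1.3}, out.j its boundary
stage beta: inputs (s2, s1, s3), connectivity {out.1} {out.2, out.3} {s1.1, s2.1, s2.2, s2.3} {s1.2} {s1.3} {s3.1} {s3.2} {s3.3}, out.j its boundary


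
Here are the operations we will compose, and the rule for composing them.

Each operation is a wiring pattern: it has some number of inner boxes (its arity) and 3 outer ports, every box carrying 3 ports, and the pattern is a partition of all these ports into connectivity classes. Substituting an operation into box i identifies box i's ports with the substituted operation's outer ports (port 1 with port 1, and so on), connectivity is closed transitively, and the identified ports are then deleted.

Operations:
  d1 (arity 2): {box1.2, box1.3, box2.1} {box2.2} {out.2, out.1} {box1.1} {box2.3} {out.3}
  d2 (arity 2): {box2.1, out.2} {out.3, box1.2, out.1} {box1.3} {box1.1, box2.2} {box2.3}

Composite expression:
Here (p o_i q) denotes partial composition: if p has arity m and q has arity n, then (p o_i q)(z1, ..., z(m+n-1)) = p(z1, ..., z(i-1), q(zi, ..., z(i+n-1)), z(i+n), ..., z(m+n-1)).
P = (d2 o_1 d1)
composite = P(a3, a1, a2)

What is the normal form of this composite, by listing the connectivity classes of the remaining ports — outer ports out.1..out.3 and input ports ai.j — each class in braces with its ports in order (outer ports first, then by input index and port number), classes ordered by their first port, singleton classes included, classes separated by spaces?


After gluing at d2, chains via deleted ports link the a-ports.
after d1, the pattern on (a3, a1) reads {out.1, out.2} {out.3} {a1.1, a3.2, a3.3} {a1.2} {a1.3} {a3.1} (out.j = its outer ports)
after d2, the pattern on (a3, a1, a2) reads {out.1, out.3, a2.2} {out.2, a2.1} {a1.1, a3.2, a3.3} {a1.2} {a1.3} {a2.3} {a3.1} (out.j = its outer ports)

{out.1, out.3, a2.2} {out.2, a2.1} {a1.1, a3.2, a3.3} {a1.2} {a1.3} {a2.3} {a3.1}


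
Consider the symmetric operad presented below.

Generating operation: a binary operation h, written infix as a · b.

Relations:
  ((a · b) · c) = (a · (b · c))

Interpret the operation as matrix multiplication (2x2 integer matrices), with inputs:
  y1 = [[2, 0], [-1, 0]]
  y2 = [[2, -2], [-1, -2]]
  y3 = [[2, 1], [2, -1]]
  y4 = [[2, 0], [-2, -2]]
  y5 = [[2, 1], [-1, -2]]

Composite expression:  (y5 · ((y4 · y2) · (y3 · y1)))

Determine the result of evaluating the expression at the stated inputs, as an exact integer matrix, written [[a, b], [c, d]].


(y4 · y2) = [[4, -4], [-2, 8]]
(y3 · y1) = [[3, 0], [5, 0]]
((y4 · y2) · (y3 · y1)) = [[-8, 0], [34, 0]]
(y5 · ((y4 · y2) · (y3 · y1))) = [[18, 0], [-60, 0]]

[[18, 0], [-60, 0]]


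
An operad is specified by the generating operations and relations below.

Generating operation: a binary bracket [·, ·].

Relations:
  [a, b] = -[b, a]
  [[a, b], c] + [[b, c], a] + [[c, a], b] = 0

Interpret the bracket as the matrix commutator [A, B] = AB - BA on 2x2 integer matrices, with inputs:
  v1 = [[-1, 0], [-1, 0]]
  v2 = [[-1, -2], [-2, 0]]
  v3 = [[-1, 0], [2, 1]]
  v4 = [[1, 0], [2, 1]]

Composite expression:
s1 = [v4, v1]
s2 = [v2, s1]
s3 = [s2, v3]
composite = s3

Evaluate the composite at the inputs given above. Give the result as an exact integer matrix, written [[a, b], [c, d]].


[[0, 0], [-12, 0]]


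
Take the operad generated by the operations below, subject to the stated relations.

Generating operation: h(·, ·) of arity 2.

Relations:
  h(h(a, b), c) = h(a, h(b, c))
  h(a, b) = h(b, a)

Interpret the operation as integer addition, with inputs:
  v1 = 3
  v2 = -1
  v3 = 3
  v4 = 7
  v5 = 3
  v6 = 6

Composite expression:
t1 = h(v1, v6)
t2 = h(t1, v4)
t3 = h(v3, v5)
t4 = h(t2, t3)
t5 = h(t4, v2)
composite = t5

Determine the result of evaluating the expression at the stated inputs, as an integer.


h(v1, v6) = 9
h(h(v1, v6), v4) = 16
h(v3, v5) = 6
h(h(h(v1, v6), v4), h(v3, v5)) = 22
h(h(h(h(v1, v6), v4), h(v3, v5)), v2) = 21

21


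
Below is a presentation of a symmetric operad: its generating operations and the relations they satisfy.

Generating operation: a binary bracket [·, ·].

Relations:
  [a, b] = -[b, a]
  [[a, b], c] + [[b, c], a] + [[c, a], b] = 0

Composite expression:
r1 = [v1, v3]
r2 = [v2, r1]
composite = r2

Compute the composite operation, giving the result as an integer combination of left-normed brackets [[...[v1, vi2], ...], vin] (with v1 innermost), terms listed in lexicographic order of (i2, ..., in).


Antisymmetry and Jacobi reduce to v1-anchored left-normed brackets.
Composite bracket: [v2, [v1, v3]]
Under [a, b] = ab - ba we get 4 signed associative words (2^2 = 4).
Words beginning with v1 determine it all:
  v1v3v2 appears with sign -1, giving the term -[[v1, v3], v2]

-[[v1, v3], v2]


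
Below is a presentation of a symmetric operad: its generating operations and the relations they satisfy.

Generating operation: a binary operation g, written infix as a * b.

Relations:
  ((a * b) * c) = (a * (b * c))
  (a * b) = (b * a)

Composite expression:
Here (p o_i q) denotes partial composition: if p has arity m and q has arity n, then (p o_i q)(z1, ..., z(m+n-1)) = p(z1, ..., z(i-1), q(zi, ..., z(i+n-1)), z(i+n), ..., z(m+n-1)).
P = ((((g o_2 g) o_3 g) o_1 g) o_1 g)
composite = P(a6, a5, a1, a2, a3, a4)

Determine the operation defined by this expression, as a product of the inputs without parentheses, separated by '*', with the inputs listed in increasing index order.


a1 * a2 * a3 * a4 * a5 * a6


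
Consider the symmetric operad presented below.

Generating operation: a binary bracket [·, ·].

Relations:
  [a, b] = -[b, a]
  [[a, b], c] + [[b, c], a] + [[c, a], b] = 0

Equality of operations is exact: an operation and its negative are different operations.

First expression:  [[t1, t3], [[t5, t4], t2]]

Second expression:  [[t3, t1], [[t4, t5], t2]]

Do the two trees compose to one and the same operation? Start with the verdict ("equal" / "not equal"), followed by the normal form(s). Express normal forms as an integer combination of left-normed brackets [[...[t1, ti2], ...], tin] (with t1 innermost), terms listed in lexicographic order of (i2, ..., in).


Normal form of the first expression: [[[[t1, t3], t2], t4], t5] - [[[[t1, t3], t2], t5], t4] - [[[[t1, t3], t4], t5], t2] + [[[[t1, t3], t5], t4], t2]
Normal form of the second expression: [[[[t1, t3], t2], t4], t5] - [[[[t1, t3], t2], t5], t4] - [[[[t1, t3], t4], t5], t2] + [[[[t1, t3], t5], t4], t2]
The forms coincide; equal.

equal; the common form is [[[[t1, t3], t2], t4], t5] - [[[[t1, t3], t2], t5], t4] - [[[[t1, t3], t4], t5], t2] + [[[[t1, t3], t5], t4], t2]


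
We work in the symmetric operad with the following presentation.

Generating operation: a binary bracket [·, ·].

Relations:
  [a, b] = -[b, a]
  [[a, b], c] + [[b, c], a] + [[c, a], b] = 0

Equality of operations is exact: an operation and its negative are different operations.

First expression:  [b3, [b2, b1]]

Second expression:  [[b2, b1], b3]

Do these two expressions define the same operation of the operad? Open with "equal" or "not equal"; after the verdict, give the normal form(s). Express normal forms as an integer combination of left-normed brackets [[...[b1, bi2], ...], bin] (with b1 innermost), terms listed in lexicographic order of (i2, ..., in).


The first expression reduces to [[b1, b2], b3]
The second expression reduces to -[[b1, b2], b3]
The normal forms differ: not equal.

not equal: they reduce to [[b1, b2], b3] and -[[b1, b2], b3]


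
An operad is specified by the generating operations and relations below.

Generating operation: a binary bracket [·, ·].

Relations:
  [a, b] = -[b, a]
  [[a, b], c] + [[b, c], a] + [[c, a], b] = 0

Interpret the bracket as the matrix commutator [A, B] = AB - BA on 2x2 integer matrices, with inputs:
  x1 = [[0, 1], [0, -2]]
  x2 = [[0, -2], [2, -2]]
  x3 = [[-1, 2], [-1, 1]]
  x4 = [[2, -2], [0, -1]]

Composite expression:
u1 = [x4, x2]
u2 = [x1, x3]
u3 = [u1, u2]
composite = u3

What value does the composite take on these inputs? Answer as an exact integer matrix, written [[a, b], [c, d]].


[[32, -52], [28, -32]]


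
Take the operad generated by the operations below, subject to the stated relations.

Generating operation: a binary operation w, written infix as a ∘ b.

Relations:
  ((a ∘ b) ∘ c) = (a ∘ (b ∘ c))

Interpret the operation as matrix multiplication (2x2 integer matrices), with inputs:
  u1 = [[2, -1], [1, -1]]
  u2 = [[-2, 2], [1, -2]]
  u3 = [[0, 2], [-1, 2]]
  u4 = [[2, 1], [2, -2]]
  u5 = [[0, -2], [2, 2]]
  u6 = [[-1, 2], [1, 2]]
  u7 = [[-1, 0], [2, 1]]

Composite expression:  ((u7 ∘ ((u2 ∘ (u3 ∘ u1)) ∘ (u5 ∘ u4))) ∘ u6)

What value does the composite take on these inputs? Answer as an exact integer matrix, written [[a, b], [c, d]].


[[52, -24], [-88, 48]]

(u3 ∘ u1) = [[2, -2], [0, -1]]
(u2 ∘ (u3 ∘ u1)) = [[-4, 2], [2, 0]]
(u5 ∘ u4) = [[-4, 4], [8, -2]]
((u2 ∘ (u3 ∘ u1)) ∘ (u5 ∘ u4)) = [[32, -20], [-8, 8]]
(u7 ∘ ((u2 ∘ (u3 ∘ u1)) ∘ (u5 ∘ u4))) = [[-32, 20], [56, -32]]
((u7 ∘ ((u2 ∘ (u3 ∘ u1)) ∘ (u5 ∘ u4))) ∘ u6) = [[52, -24], [-88, 48]]


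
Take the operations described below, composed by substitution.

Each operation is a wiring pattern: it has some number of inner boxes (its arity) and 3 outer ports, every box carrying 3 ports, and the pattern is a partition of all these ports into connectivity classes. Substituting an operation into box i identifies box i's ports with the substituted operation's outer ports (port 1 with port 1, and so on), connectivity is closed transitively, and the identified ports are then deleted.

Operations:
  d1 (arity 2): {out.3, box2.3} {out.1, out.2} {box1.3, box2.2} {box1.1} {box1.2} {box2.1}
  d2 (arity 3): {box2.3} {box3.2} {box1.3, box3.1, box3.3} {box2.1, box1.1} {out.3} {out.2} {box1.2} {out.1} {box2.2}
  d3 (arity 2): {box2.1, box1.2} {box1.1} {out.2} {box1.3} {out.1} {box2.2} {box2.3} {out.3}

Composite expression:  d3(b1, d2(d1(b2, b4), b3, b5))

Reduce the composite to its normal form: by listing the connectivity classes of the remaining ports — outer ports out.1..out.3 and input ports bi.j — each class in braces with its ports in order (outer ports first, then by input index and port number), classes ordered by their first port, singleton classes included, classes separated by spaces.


{out.1} {out.2} {out.3} {b1.1} {b1.2} {b1.3} {b2.1} {b2.2} {b2.3, b4.2} {b3.1} {b3.2} {b3.3} {b4.1} {b4.3, b5.1, b5.3} {b5.2}

Two ports join when wires chain via d3-identified ports.
after d1, the pattern on (b2, b4) reads {out.1, out.2} {out.3, b4.3} {b2.1} {b2.2} {b2.3, b4.2} {b4.1} (out.j = its outer ports)
after d2, the pattern on (b2, b4, b3, b5) reads {out.1} {out.2} {out.3} {b2.1} {b2.2} {b2.3, b4.2} {b3.1} {b3.2} {b3.3} {b4.1} {b4.3, b5.1, b5.3} {b5.2} (out.j = its outer ports)
after d3, the pattern on (b1, b2, b4, b3, b5) reads {out.1} {out.2} {out.3} {b1.1} {b1.2} {b1.3} {b2.1} {b2.2} {b2.3, b4.2} {b3.1} {b3.2} {b3.3} {b4.1} {b4.3, b5.1, b5.3} {b5.2} (out.j = its outer ports)


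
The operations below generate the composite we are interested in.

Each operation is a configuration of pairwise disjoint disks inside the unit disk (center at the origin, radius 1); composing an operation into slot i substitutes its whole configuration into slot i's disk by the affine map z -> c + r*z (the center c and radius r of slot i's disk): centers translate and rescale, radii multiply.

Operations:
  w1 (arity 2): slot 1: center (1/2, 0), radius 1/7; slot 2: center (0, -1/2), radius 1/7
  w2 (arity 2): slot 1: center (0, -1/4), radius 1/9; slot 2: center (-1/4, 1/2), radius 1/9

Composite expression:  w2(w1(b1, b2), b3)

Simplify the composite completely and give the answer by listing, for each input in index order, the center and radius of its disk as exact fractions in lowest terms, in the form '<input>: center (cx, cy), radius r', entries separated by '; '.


Follow each b-input down from w2: c' goes to c + r*c', radius to r*r'.
b1 passes through 2 substitutions, ending at center (1/18, -1/4), radius 1/63
b2 passes through 2 substitutions, ending at center (0, -11/36), radius 1/63
b3 passes through 1 substitution, ending at center (-1/4, 1/2), radius 1/9

b1: center (1/18, -1/4), radius 1/63; b2: center (0, -11/36), radius 1/63; b3: center (-1/4, 1/2), radius 1/9


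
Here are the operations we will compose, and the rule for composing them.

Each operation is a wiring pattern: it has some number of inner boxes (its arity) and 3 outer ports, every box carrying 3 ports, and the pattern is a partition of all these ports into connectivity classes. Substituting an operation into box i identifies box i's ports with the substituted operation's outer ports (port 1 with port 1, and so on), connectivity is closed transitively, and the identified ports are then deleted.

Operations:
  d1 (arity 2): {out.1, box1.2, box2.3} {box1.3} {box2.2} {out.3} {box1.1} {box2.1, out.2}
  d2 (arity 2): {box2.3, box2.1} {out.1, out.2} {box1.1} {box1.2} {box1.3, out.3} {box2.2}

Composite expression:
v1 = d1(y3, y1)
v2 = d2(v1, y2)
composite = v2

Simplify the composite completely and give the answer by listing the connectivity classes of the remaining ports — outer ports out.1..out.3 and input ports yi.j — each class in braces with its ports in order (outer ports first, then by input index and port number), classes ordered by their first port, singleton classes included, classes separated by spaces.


{out.1, out.2} {out.3} {y1.1} {y1.2} {y1.3, y3.2} {y2.1, y2.3} {y2.2} {y3.1} {y3.3}


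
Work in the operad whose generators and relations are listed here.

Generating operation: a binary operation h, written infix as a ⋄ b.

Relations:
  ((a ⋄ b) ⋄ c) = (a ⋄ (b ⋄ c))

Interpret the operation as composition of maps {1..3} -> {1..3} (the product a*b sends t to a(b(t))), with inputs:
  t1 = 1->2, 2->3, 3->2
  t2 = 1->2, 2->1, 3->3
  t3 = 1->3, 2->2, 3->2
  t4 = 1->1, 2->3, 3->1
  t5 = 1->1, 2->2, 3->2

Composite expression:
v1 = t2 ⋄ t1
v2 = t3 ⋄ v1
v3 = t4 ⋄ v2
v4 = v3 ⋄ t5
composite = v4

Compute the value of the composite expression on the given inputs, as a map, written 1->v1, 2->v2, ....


1->1, 2->3, 3->3

(t2 ⋄ t1) = 1->1, 2->3, 3->1
(t3 ⋄ (t2 ⋄ t1)) = 1->3, 2->2, 3->3
(t4 ⋄ (t3 ⋄ (t2 ⋄ t1))) = 1->1, 2->3, 3->1
((t4 ⋄ (t3 ⋄ (t2 ⋄ t1))) ⋄ t5) = 1->1, 2->3, 3->3


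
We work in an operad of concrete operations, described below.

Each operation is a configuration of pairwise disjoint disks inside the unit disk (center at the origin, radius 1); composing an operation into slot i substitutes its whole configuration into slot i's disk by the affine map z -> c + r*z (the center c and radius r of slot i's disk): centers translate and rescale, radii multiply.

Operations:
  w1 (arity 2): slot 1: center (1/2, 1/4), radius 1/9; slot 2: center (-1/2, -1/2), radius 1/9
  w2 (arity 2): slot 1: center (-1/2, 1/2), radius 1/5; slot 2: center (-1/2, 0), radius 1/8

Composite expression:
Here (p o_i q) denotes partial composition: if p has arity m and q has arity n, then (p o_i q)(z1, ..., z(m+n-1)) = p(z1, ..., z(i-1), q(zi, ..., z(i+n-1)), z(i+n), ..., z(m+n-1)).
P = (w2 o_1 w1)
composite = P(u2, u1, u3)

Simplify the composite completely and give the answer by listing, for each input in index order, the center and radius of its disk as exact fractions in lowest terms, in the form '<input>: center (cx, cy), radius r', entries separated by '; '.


Nesting under w2 composes maps z -> c + r*z down each u-path.
u2: after 2 affine steps, its disk has center (-2/5, 11/20), radius 1/45
u1: after 2 affine steps, its disk has center (-3/5, 2/5), radius 1/45
u3: after 1 affine step, its disk has center (-1/2, 0), radius 1/8

u1: center (-3/5, 2/5), radius 1/45; u2: center (-2/5, 11/20), radius 1/45; u3: center (-1/2, 0), radius 1/8
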